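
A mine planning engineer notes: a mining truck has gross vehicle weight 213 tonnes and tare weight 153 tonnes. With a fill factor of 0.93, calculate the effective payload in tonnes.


55.8 tonnes

Maximum payload = gross - tare
= 213 - 153 = 60 tonnes
Effective payload = max payload * fill factor
= 60 * 0.93
= 55.8 tonnes


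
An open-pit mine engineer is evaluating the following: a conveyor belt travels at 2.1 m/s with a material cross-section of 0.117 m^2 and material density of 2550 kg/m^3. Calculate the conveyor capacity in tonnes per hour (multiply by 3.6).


Volumetric flow = speed * area
= 2.1 * 0.117 = 0.2457 m^3/s
Mass flow = volumetric * density
= 0.2457 * 2550 = 626.535 kg/s
Convert to t/h: multiply by 3.6
Capacity = 626.535 * 3.6
= 2255.526 t/h

2255.526 t/h


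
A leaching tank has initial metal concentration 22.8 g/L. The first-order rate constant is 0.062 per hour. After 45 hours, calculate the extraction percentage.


Compute the exponent:
-k * t = -0.062 * 45 = -2.79
Remaining concentration:
C = 22.8 * exp(-2.79)
= 22.8 * 0.06142121392
= 1.400403677 g/L
Extracted = 22.8 - 1.400403677 = 21.39959632 g/L
Extraction % = 21.39959632 / 22.8 * 100
= 93.8579%

93.8579%


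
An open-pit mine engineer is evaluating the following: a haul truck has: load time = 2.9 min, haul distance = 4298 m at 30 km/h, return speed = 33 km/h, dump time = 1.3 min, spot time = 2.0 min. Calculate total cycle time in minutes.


22.6105 min

Convert haul speed to m/min: 30 * 1000/60 = 500 m/min
Haul time = 4298 / 500 = 8.596 min
Convert return speed to m/min: 33 * 1000/60 = 550 m/min
Return time = 4298 / 550 = 7.814545455 min
Total cycle time:
= 2.9 + 8.596 + 1.3 + 7.814545455 + 2.0
= 22.6105 min


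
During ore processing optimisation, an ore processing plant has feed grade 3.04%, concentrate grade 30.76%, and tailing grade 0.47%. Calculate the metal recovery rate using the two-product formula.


Using the two-product formula:
R = 100 * c * (f - t) / (f * (c - t))
Numerator = 100 * 30.76 * (3.04 - 0.47)
= 100 * 30.76 * 2.57
= 7905.32
Denominator = 3.04 * (30.76 - 0.47)
= 3.04 * 30.29
= 92.0816
R = 7905.32 / 92.0816
= 85.8512%

85.8512%


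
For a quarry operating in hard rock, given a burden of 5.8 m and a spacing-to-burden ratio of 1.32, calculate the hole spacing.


7.656 m

Spacing = burden * ratio
= 5.8 * 1.32
= 7.656 m


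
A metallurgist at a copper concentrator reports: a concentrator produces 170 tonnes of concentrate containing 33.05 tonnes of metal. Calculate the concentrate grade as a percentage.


Grade = (metal in concentrate / concentrate mass) * 100
= (33.05 / 170) * 100
= 0.1944117647 * 100
= 19.4412%

19.4412%


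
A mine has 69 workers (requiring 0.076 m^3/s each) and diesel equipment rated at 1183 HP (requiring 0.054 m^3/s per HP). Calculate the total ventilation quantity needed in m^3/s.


Airflow for workers:
Q_people = 69 * 0.076 = 5.244 m^3/s
Airflow for diesel equipment:
Q_diesel = 1183 * 0.054 = 63.882 m^3/s
Total ventilation:
Q_total = 5.244 + 63.882
= 69.126 m^3/s

69.126 m^3/s


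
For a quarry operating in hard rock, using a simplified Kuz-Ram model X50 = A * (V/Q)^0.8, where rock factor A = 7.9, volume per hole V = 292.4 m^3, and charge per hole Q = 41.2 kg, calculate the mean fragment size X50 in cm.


Compute V/Q:
V/Q = 292.4 / 41.2 = 7.097087379
Raise to the power 0.8:
(V/Q)^0.8 = 7.097087379^0.8 = 4.795833774
Multiply by A:
X50 = 7.9 * 4.795833774
= 37.8871 cm

37.8871 cm


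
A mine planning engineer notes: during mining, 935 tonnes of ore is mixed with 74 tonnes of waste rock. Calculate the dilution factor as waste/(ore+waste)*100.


7.334%

Total material = ore + waste
= 935 + 74 = 1009 tonnes
Dilution = waste / total * 100
= 74 / 1009 * 100
= 0.07333994054 * 100
= 7.334%


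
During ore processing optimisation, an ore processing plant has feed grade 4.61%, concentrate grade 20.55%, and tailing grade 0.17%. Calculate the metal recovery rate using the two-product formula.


97.1158%

Using the two-product formula:
R = 100 * c * (f - t) / (f * (c - t))
Numerator = 100 * 20.55 * (4.61 - 0.17)
= 100 * 20.55 * 4.44
= 9124.2
Denominator = 4.61 * (20.55 - 0.17)
= 4.61 * 20.38
= 93.9518
R = 9124.2 / 93.9518
= 97.1158%


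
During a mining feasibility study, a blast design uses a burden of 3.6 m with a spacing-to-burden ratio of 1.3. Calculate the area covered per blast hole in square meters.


First, find the spacing:
Spacing = burden * ratio = 3.6 * 1.3
= 4.68 m
Then, calculate the area:
Area = burden * spacing = 3.6 * 4.68
= 16.848 m^2

16.848 m^2


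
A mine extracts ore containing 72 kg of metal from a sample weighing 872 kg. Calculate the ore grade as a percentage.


8.2569%

Ore grade = (metal mass / ore mass) * 100
= (72 / 872) * 100
= 0.08256880734 * 100
= 8.2569%


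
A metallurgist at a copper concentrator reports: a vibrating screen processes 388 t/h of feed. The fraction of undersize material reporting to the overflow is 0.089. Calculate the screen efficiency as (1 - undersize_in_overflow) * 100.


Screen efficiency = (1 - fraction of undersize in overflow) * 100
= (1 - 0.089) * 100
= 0.911 * 100
= 91.1%

91.1%


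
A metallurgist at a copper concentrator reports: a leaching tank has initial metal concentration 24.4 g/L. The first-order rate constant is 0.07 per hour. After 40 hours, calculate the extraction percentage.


Compute the exponent:
-k * t = -0.07 * 40 = -2.8
Remaining concentration:
C = 24.4 * exp(-2.8)
= 24.4 * 0.06081006263
= 1.483765528 g/L
Extracted = 24.4 - 1.483765528 = 22.91623447 g/L
Extraction % = 22.91623447 / 24.4 * 100
= 93.919%

93.919%


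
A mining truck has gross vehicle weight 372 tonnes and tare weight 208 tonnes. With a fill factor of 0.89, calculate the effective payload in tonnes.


Maximum payload = gross - tare
= 372 - 208 = 164 tonnes
Effective payload = max payload * fill factor
= 164 * 0.89
= 145.96 tonnes

145.96 tonnes


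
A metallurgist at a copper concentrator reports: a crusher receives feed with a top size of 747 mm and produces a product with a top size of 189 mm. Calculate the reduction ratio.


3.9524

Reduction ratio = feed size / product size
= 747 / 189
= 3.9524


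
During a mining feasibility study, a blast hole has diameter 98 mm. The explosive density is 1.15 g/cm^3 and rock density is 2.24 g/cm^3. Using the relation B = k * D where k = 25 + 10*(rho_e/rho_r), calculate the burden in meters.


First, compute k:
rho_e / rho_r = 1.15 / 2.24 = 0.5133928571
k = 25 + 10 * 0.5133928571 = 30.13392857
Then, compute burden:
B = k * D / 1000 = 30.13392857 * 98 / 1000
= 2953.125 / 1000
= 2.9531 m

2.9531 m


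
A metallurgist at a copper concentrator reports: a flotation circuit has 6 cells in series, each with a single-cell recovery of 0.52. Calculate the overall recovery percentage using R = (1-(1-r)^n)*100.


98.7769%

Complement of single-cell recovery:
1 - r = 1 - 0.52 = 0.48
Raise to power n:
(1 - r)^6 = 0.48^6 = 0.01223059046
Overall recovery:
R = (1 - 0.01223059046) * 100
= 98.7769%


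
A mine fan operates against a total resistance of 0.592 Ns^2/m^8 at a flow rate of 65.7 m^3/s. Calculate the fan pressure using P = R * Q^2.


Compute Q^2:
Q^2 = 65.7^2 = 4316.49
Compute pressure:
P = R * Q^2 = 0.592 * 4316.49
= 2555.3621 Pa

2555.3621 Pa


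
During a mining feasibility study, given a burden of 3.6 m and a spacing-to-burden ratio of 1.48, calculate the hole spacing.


Spacing = burden * ratio
= 3.6 * 1.48
= 5.328 m

5.328 m


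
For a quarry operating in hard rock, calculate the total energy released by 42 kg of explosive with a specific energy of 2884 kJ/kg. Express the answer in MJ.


121.128 MJ

Energy = mass * specific_energy / 1000
= 42 * 2884 / 1000
= 121128 / 1000
= 121.128 MJ


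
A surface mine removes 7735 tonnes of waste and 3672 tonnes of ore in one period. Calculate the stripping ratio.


2.1065

Stripping ratio = waste tonnage / ore tonnage
= 7735 / 3672
= 2.1065


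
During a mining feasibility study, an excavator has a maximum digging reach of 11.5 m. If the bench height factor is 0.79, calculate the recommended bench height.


9.085 m

Bench height = reach * factor
= 11.5 * 0.79
= 9.085 m


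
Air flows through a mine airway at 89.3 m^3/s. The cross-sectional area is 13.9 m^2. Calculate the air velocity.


6.4245 m/s

Velocity = flow rate / cross-sectional area
= 89.3 / 13.9
= 6.4245 m/s


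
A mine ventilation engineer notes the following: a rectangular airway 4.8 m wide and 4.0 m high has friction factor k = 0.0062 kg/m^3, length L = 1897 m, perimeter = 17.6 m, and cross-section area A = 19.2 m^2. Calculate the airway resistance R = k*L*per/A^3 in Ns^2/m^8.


0.0292 Ns^2/m^8

Compute the numerator:
k * L * per = 0.0062 * 1897 * 17.6
= 207.00064
Compute the denominator:
A^3 = 19.2^3 = 7077.888
Resistance:
R = 207.00064 / 7077.888
= 0.0292 Ns^2/m^8


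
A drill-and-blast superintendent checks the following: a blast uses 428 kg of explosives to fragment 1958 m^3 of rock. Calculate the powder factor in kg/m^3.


0.2186 kg/m^3

Powder factor = explosive mass / rock volume
= 428 / 1958
= 0.2186 kg/m^3


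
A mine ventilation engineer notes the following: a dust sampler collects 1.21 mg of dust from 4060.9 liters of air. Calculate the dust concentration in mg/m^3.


0.298 mg/m^3

Convert liters to m^3: 1 m^3 = 1000 L
Concentration = mass / volume * 1000
= 1.21 / 4060.9 * 1000
= 0.0002979635056 * 1000
= 0.298 mg/m^3


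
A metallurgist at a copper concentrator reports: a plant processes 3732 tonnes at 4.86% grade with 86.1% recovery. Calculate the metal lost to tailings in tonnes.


25.2112 tonnes

Total metal in feed:
= 3732 * 4.86 / 100 = 181.3752 tonnes
Metal recovered:
= 181.3752 * 86.1 / 100 = 156.1640472 tonnes
Metal lost to tailings:
= 181.3752 - 156.1640472
= 25.2112 tonnes


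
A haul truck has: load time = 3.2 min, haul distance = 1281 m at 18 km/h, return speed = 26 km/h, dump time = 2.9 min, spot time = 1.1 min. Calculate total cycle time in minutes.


Convert haul speed to m/min: 18 * 1000/60 = 300 m/min
Haul time = 1281 / 300 = 4.27 min
Convert return speed to m/min: 26 * 1000/60 = 433.3333333 m/min
Return time = 1281 / 433.3333333 = 2.956153846 min
Total cycle time:
= 3.2 + 4.27 + 2.9 + 2.956153846 + 1.1
= 14.4262 min

14.4262 min


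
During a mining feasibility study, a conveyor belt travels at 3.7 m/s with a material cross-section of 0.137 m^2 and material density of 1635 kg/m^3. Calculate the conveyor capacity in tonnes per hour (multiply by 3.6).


Volumetric flow = speed * area
= 3.7 * 0.137 = 0.5069 m^3/s
Mass flow = volumetric * density
= 0.5069 * 1635 = 828.7815 kg/s
Convert to t/h: multiply by 3.6
Capacity = 828.7815 * 3.6
= 2983.6134 t/h

2983.6134 t/h


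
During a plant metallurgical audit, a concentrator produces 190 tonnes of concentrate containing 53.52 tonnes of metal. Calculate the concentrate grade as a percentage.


28.1684%

Grade = (metal in concentrate / concentrate mass) * 100
= (53.52 / 190) * 100
= 0.2816842105 * 100
= 28.1684%


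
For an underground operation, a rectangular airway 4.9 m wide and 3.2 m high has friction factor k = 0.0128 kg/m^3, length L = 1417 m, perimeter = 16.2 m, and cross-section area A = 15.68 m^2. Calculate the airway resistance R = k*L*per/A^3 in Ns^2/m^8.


Compute the numerator:
k * L * per = 0.0128 * 1417 * 16.2
= 293.82912
Compute the denominator:
A^3 = 15.68^3 = 3855.122432
Resistance:
R = 293.82912 / 3855.122432
= 0.0762 Ns^2/m^8

0.0762 Ns^2/m^8


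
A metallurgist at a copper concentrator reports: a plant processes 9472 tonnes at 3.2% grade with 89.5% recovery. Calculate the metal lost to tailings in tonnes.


Total metal in feed:
= 9472 * 3.2 / 100 = 303.104 tonnes
Metal recovered:
= 303.104 * 89.5 / 100 = 271.27808 tonnes
Metal lost to tailings:
= 303.104 - 271.27808
= 31.8259 tonnes

31.8259 tonnes


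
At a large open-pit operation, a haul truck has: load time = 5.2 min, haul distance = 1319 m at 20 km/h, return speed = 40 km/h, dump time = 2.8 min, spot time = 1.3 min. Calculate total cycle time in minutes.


15.2355 min

Convert haul speed to m/min: 20 * 1000/60 = 333.3333333 m/min
Haul time = 1319 / 333.3333333 = 3.957 min
Convert return speed to m/min: 40 * 1000/60 = 666.6666667 m/min
Return time = 1319 / 666.6666667 = 1.9785 min
Total cycle time:
= 5.2 + 3.957 + 2.8 + 1.9785 + 1.3
= 15.2355 min


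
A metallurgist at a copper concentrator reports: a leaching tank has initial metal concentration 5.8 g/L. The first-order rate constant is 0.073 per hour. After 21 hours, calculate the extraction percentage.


Compute the exponent:
-k * t = -0.073 * 21 = -1.533
Remaining concentration:
C = 5.8 * exp(-1.533)
= 5.8 * 0.2158870338
= 1.252144796 g/L
Extracted = 5.8 - 1.252144796 = 4.547855204 g/L
Extraction % = 4.547855204 / 5.8 * 100
= 78.4113%

78.4113%


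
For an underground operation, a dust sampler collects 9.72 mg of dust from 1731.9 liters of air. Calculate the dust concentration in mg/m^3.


Convert liters to m^3: 1 m^3 = 1000 L
Concentration = mass / volume * 1000
= 9.72 / 1731.9 * 1000
= 0.005612333276 * 1000
= 5.6123 mg/m^3

5.6123 mg/m^3


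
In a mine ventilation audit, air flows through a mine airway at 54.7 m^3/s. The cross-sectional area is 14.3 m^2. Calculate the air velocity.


Velocity = flow rate / cross-sectional area
= 54.7 / 14.3
= 3.8252 m/s

3.8252 m/s


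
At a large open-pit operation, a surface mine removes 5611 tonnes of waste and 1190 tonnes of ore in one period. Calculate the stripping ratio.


4.7151

Stripping ratio = waste tonnage / ore tonnage
= 5611 / 1190
= 4.7151


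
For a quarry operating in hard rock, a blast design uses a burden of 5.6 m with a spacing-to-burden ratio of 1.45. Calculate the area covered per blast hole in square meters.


45.472 m^2

First, find the spacing:
Spacing = burden * ratio = 5.6 * 1.45
= 8.12 m
Then, calculate the area:
Area = burden * spacing = 5.6 * 8.12
= 45.472 m^2


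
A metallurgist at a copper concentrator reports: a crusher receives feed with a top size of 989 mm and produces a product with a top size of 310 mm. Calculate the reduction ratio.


Reduction ratio = feed size / product size
= 989 / 310
= 3.1903

3.1903


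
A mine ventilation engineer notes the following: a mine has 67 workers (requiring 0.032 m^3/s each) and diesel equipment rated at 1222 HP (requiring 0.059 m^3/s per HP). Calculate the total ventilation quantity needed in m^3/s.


Airflow for workers:
Q_people = 67 * 0.032 = 2.144 m^3/s
Airflow for diesel equipment:
Q_diesel = 1222 * 0.059 = 72.098 m^3/s
Total ventilation:
Q_total = 2.144 + 72.098
= 74.242 m^3/s

74.242 m^3/s


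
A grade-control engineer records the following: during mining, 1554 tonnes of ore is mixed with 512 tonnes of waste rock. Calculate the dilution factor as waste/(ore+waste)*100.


24.7822%

Total material = ore + waste
= 1554 + 512 = 2066 tonnes
Dilution = waste / total * 100
= 512 / 2066 * 100
= 0.247821878 * 100
= 24.7822%


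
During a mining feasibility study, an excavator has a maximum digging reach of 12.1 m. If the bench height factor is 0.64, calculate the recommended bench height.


Bench height = reach * factor
= 12.1 * 0.64
= 7.744 m

7.744 m


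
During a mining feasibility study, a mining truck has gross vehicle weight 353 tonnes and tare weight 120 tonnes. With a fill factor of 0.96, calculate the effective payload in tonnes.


Maximum payload = gross - tare
= 353 - 120 = 233 tonnes
Effective payload = max payload * fill factor
= 233 * 0.96
= 223.68 tonnes

223.68 tonnes


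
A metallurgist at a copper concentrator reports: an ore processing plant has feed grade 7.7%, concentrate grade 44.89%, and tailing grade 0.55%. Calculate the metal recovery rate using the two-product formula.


94.009%

Using the two-product formula:
R = 100 * c * (f - t) / (f * (c - t))
Numerator = 100 * 44.89 * (7.7 - 0.55)
= 100 * 44.89 * 7.15
= 32096.35
Denominator = 7.7 * (44.89 - 0.55)
= 7.7 * 44.34
= 341.418
R = 32096.35 / 341.418
= 94.009%


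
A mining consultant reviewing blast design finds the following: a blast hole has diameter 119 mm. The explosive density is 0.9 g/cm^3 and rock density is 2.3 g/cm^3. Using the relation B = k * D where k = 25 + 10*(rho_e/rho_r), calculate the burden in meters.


3.4407 m

First, compute k:
rho_e / rho_r = 0.9 / 2.3 = 0.3913043478
k = 25 + 10 * 0.3913043478 = 28.91304348
Then, compute burden:
B = k * D / 1000 = 28.91304348 * 119 / 1000
= 3440.652174 / 1000
= 3.4407 m


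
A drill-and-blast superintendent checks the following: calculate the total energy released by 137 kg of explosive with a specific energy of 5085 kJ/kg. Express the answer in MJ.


Energy = mass * specific_energy / 1000
= 137 * 5085 / 1000
= 696645 / 1000
= 696.645 MJ

696.645 MJ


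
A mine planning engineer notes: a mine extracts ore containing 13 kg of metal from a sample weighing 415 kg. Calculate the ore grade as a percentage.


3.1325%

Ore grade = (metal mass / ore mass) * 100
= (13 / 415) * 100
= 0.0313253012 * 100
= 3.1325%


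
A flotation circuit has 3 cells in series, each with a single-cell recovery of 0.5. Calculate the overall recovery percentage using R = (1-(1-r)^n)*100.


87.5%

Complement of single-cell recovery:
1 - r = 1 - 0.5 = 0.5
Raise to power n:
(1 - r)^3 = 0.5^3 = 0.125
Overall recovery:
R = (1 - 0.125) * 100
= 87.5%


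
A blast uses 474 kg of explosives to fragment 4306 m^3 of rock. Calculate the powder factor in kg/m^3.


0.1101 kg/m^3

Powder factor = explosive mass / rock volume
= 474 / 4306
= 0.1101 kg/m^3


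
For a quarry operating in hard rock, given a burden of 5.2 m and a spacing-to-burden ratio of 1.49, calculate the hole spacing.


Spacing = burden * ratio
= 5.2 * 1.49
= 7.748 m

7.748 m


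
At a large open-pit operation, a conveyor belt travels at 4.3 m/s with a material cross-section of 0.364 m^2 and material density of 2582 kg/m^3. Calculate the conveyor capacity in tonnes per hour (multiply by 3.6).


14548.847 t/h

Volumetric flow = speed * area
= 4.3 * 0.364 = 1.5652 m^3/s
Mass flow = volumetric * density
= 1.5652 * 2582 = 4041.3464 kg/s
Convert to t/h: multiply by 3.6
Capacity = 4041.3464 * 3.6
= 14548.847 t/h


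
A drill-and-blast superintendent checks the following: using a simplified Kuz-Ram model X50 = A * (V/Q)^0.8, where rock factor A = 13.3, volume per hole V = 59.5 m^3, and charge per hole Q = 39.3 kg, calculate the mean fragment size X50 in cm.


Compute V/Q:
V/Q = 59.5 / 39.3 = 1.513994911
Raise to the power 0.8:
(V/Q)^0.8 = 1.513994911^0.8 = 1.393476125
Multiply by A:
X50 = 13.3 * 1.393476125
= 18.5332 cm

18.5332 cm


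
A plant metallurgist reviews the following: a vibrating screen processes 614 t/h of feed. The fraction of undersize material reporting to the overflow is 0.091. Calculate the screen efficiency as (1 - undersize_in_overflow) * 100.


90.9%

Screen efficiency = (1 - fraction of undersize in overflow) * 100
= (1 - 0.091) * 100
= 0.909 * 100
= 90.9%


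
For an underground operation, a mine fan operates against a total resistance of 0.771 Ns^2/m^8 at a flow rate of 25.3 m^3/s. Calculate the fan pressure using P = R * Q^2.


Compute Q^2:
Q^2 = 25.3^2 = 640.09
Compute pressure:
P = R * Q^2 = 0.771 * 640.09
= 493.5094 Pa

493.5094 Pa


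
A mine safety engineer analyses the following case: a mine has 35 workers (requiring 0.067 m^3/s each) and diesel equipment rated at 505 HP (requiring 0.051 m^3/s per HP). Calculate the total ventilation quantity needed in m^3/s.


28.1 m^3/s

Airflow for workers:
Q_people = 35 * 0.067 = 2.345 m^3/s
Airflow for diesel equipment:
Q_diesel = 505 * 0.051 = 25.755 m^3/s
Total ventilation:
Q_total = 2.345 + 25.755
= 28.1 m^3/s


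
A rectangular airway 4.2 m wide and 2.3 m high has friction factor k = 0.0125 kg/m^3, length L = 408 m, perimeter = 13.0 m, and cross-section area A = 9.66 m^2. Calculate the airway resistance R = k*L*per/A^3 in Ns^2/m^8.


0.0735 Ns^2/m^8

Compute the numerator:
k * L * per = 0.0125 * 408 * 13.0
= 66.3
Compute the denominator:
A^3 = 9.66^3 = 901.428696
Resistance:
R = 66.3 / 901.428696
= 0.0735 Ns^2/m^8


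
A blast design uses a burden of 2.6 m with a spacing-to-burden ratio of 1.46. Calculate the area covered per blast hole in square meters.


9.8696 m^2

First, find the spacing:
Spacing = burden * ratio = 2.6 * 1.46
= 3.796 m
Then, calculate the area:
Area = burden * spacing = 2.6 * 3.796
= 9.8696 m^2


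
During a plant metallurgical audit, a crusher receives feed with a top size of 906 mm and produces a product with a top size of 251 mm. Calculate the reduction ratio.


Reduction ratio = feed size / product size
= 906 / 251
= 3.6096

3.6096


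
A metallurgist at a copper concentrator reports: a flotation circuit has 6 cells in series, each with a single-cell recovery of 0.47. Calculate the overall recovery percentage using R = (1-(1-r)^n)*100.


Complement of single-cell recovery:
1 - r = 1 - 0.47 = 0.53
Raise to power n:
(1 - r)^6 = 0.53^6 = 0.02216436113
Overall recovery:
R = (1 - 0.02216436113) * 100
= 97.7836%

97.7836%


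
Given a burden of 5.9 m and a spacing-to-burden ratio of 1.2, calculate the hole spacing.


7.08 m

Spacing = burden * ratio
= 5.9 * 1.2
= 7.08 m


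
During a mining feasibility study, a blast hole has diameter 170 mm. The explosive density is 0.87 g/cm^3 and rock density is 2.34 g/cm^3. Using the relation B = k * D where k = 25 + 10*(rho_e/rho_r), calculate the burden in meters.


4.8821 m

First, compute k:
rho_e / rho_r = 0.87 / 2.34 = 0.3717948718
k = 25 + 10 * 0.3717948718 = 28.71794872
Then, compute burden:
B = k * D / 1000 = 28.71794872 * 170 / 1000
= 4882.051282 / 1000
= 4.8821 m


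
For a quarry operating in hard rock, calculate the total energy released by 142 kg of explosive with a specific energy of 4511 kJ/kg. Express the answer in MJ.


640.562 MJ

Energy = mass * specific_energy / 1000
= 142 * 4511 / 1000
= 640562 / 1000
= 640.562 MJ


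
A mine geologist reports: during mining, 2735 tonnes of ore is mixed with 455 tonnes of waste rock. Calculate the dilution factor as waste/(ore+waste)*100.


Total material = ore + waste
= 2735 + 455 = 3190 tonnes
Dilution = waste / total * 100
= 455 / 3190 * 100
= 0.1426332288 * 100
= 14.2633%

14.2633%


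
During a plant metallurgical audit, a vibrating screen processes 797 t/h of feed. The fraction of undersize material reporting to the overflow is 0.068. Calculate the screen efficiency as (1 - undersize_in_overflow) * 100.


Screen efficiency = (1 - fraction of undersize in overflow) * 100
= (1 - 0.068) * 100
= 0.932 * 100
= 93.2%

93.2%


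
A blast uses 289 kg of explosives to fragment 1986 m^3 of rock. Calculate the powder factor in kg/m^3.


0.1455 kg/m^3

Powder factor = explosive mass / rock volume
= 289 / 1986
= 0.1455 kg/m^3


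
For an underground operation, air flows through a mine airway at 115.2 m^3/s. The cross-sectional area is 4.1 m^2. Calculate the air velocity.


28.0976 m/s

Velocity = flow rate / cross-sectional area
= 115.2 / 4.1
= 28.0976 m/s


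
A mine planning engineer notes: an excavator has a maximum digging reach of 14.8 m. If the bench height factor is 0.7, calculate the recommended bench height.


10.36 m

Bench height = reach * factor
= 14.8 * 0.7
= 10.36 m


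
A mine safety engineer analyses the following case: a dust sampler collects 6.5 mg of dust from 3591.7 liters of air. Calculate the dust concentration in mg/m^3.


1.8097 mg/m^3

Convert liters to m^3: 1 m^3 = 1000 L
Concentration = mass / volume * 1000
= 6.5 / 3591.7 * 1000
= 0.001809727984 * 1000
= 1.8097 mg/m^3


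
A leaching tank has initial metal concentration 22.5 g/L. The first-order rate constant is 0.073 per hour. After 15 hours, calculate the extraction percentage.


66.546%

Compute the exponent:
-k * t = -0.073 * 15 = -1.095
Remaining concentration:
C = 22.5 * exp(-1.095)
= 22.5 * 0.3345396069
= 7.527141156 g/L
Extracted = 22.5 - 7.527141156 = 14.97285884 g/L
Extraction % = 14.97285884 / 22.5 * 100
= 66.546%


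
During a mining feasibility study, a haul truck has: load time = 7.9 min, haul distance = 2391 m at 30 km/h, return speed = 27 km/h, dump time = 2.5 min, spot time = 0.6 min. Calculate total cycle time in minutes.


21.0953 min

Convert haul speed to m/min: 30 * 1000/60 = 500 m/min
Haul time = 2391 / 500 = 4.782 min
Convert return speed to m/min: 27 * 1000/60 = 450 m/min
Return time = 2391 / 450 = 5.313333333 min
Total cycle time:
= 7.9 + 4.782 + 2.5 + 5.313333333 + 0.6
= 21.0953 min


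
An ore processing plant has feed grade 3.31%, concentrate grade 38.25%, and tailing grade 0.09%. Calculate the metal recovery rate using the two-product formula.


Using the two-product formula:
R = 100 * c * (f - t) / (f * (c - t))
Numerator = 100 * 38.25 * (3.31 - 0.09)
= 100 * 38.25 * 3.22
= 12316.5
Denominator = 3.31 * (38.25 - 0.09)
= 3.31 * 38.16
= 126.3096
R = 12316.5 / 126.3096
= 97.5104%

97.5104%


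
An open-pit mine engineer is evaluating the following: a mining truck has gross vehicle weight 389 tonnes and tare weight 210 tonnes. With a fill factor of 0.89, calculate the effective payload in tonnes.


Maximum payload = gross - tare
= 389 - 210 = 179 tonnes
Effective payload = max payload * fill factor
= 179 * 0.89
= 159.31 tonnes

159.31 tonnes


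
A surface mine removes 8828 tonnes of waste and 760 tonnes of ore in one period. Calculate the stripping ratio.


Stripping ratio = waste tonnage / ore tonnage
= 8828 / 760
= 11.6158

11.6158


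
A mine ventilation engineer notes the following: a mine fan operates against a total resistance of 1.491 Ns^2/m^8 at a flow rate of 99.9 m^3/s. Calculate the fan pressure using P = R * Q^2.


Compute Q^2:
Q^2 = 99.9^2 = 9980.01
Compute pressure:
P = R * Q^2 = 1.491 * 9980.01
= 14880.1949 Pa

14880.1949 Pa


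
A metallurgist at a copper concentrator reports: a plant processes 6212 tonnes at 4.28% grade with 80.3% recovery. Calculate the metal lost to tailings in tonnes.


52.3771 tonnes

Total metal in feed:
= 6212 * 4.28 / 100 = 265.8736 tonnes
Metal recovered:
= 265.8736 * 80.3 / 100 = 213.4965008 tonnes
Metal lost to tailings:
= 265.8736 - 213.4965008
= 52.3771 tonnes


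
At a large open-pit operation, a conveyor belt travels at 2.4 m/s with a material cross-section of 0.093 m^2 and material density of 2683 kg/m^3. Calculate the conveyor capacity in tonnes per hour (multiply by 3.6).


2155.8442 t/h

Volumetric flow = speed * area
= 2.4 * 0.093 = 0.2232 m^3/s
Mass flow = volumetric * density
= 0.2232 * 2683 = 598.8456 kg/s
Convert to t/h: multiply by 3.6
Capacity = 598.8456 * 3.6
= 2155.8442 t/h


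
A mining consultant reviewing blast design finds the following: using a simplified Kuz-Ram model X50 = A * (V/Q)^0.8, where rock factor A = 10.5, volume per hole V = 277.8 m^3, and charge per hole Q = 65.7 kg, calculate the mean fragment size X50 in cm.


Compute V/Q:
V/Q = 277.8 / 65.7 = 4.228310502
Raise to the power 0.8:
(V/Q)^0.8 = 4.228310502^0.8 = 3.169082152
Multiply by A:
X50 = 10.5 * 3.169082152
= 33.2754 cm

33.2754 cm


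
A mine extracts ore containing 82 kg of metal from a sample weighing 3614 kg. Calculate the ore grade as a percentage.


2.269%

Ore grade = (metal mass / ore mass) * 100
= (82 / 3614) * 100
= 0.02268954068 * 100
= 2.269%


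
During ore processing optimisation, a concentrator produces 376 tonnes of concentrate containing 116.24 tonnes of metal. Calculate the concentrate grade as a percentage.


30.9149%

Grade = (metal in concentrate / concentrate mass) * 100
= (116.24 / 376) * 100
= 0.3091489362 * 100
= 30.9149%


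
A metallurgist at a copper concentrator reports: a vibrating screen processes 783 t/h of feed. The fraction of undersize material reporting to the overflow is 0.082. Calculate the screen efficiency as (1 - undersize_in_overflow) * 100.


91.8%

Screen efficiency = (1 - fraction of undersize in overflow) * 100
= (1 - 0.082) * 100
= 0.918 * 100
= 91.8%


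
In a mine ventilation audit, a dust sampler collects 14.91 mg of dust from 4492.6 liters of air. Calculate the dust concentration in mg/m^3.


Convert liters to m^3: 1 m^3 = 1000 L
Concentration = mass / volume * 1000
= 14.91 / 4492.6 * 1000
= 0.003318790901 * 1000
= 3.3188 mg/m^3

3.3188 mg/m^3


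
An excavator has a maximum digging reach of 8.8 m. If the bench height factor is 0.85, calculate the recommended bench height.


Bench height = reach * factor
= 8.8 * 0.85
= 7.48 m

7.48 m


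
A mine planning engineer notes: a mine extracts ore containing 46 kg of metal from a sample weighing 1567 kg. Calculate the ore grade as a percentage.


Ore grade = (metal mass / ore mass) * 100
= (46 / 1567) * 100
= 0.02935545629 * 100
= 2.9355%

2.9355%


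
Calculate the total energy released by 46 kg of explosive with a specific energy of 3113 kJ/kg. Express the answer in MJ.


143.198 MJ

Energy = mass * specific_energy / 1000
= 46 * 3113 / 1000
= 143198 / 1000
= 143.198 MJ


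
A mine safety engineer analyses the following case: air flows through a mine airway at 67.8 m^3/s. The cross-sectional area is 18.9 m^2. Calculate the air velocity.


Velocity = flow rate / cross-sectional area
= 67.8 / 18.9
= 3.5873 m/s

3.5873 m/s


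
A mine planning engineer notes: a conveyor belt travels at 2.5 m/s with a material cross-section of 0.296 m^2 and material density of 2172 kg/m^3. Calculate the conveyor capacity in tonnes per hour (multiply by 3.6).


5786.208 t/h

Volumetric flow = speed * area
= 2.5 * 0.296 = 0.74 m^3/s
Mass flow = volumetric * density
= 0.74 * 2172 = 1607.28 kg/s
Convert to t/h: multiply by 3.6
Capacity = 1607.28 * 3.6
= 5786.208 t/h


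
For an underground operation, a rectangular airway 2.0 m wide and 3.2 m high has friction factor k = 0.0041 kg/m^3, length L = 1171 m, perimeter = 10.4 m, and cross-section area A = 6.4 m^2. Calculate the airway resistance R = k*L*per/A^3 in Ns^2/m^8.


0.1905 Ns^2/m^8

Compute the numerator:
k * L * per = 0.0041 * 1171 * 10.4
= 49.93144
Compute the denominator:
A^3 = 6.4^3 = 262.144
Resistance:
R = 49.93144 / 262.144
= 0.1905 Ns^2/m^8


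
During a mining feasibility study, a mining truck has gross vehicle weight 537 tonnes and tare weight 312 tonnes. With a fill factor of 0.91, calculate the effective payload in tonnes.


204.75 tonnes

Maximum payload = gross - tare
= 537 - 312 = 225 tonnes
Effective payload = max payload * fill factor
= 225 * 0.91
= 204.75 tonnes


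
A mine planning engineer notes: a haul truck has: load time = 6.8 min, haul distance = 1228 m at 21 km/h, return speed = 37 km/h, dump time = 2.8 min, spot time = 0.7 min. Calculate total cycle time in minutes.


Convert haul speed to m/min: 21 * 1000/60 = 350 m/min
Haul time = 1228 / 350 = 3.508571429 min
Convert return speed to m/min: 37 * 1000/60 = 616.6666667 m/min
Return time = 1228 / 616.6666667 = 1.991351351 min
Total cycle time:
= 6.8 + 3.508571429 + 2.8 + 1.991351351 + 0.7
= 15.7999 min

15.7999 min


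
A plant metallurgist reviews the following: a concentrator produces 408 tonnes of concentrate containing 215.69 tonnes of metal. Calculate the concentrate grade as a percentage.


52.8652%

Grade = (metal in concentrate / concentrate mass) * 100
= (215.69 / 408) * 100
= 0.5286519608 * 100
= 52.8652%


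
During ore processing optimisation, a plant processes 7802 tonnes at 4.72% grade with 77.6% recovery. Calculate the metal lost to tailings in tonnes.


Total metal in feed:
= 7802 * 4.72 / 100 = 368.2544 tonnes
Metal recovered:
= 368.2544 * 77.6 / 100 = 285.7654144 tonnes
Metal lost to tailings:
= 368.2544 - 285.7654144
= 82.489 tonnes

82.489 tonnes


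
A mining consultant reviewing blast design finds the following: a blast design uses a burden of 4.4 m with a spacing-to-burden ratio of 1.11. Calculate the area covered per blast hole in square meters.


21.4896 m^2

First, find the spacing:
Spacing = burden * ratio = 4.4 * 1.11
= 4.884 m
Then, calculate the area:
Area = burden * spacing = 4.4 * 4.884
= 21.4896 m^2


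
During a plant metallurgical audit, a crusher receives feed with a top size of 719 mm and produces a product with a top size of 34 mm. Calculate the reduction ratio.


21.1471

Reduction ratio = feed size / product size
= 719 / 34
= 21.1471


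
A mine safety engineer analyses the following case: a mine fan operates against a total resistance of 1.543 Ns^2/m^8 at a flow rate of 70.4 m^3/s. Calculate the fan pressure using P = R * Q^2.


Compute Q^2:
Q^2 = 70.4^2 = 4956.16
Compute pressure:
P = R * Q^2 = 1.543 * 4956.16
= 7647.3549 Pa

7647.3549 Pa


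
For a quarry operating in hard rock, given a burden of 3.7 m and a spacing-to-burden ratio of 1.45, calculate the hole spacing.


5.365 m

Spacing = burden * ratio
= 3.7 * 1.45
= 5.365 m


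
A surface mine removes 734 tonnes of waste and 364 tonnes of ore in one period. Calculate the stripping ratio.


Stripping ratio = waste tonnage / ore tonnage
= 734 / 364
= 2.0165

2.0165


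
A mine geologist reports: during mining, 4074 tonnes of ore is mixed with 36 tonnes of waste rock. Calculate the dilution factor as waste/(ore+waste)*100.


Total material = ore + waste
= 4074 + 36 = 4110 tonnes
Dilution = waste / total * 100
= 36 / 4110 * 100
= 0.008759124088 * 100
= 0.8759%

0.8759%


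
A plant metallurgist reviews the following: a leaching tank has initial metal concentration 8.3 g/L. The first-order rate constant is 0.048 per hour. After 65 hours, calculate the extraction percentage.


95.5843%

Compute the exponent:
-k * t = -0.048 * 65 = -3.12
Remaining concentration:
C = 8.3 * exp(-3.12)
= 8.3 * 0.04415716842
= 0.3665044979 g/L
Extracted = 8.3 - 0.3665044979 = 7.933495502 g/L
Extraction % = 7.933495502 / 8.3 * 100
= 95.5843%


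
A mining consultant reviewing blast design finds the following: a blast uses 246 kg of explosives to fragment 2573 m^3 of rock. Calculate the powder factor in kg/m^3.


0.0956 kg/m^3

Powder factor = explosive mass / rock volume
= 246 / 2573
= 0.0956 kg/m^3


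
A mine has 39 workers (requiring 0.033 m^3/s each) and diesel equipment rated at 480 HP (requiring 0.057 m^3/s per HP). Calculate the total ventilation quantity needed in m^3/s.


Airflow for workers:
Q_people = 39 * 0.033 = 1.287 m^3/s
Airflow for diesel equipment:
Q_diesel = 480 * 0.057 = 27.36 m^3/s
Total ventilation:
Q_total = 1.287 + 27.36
= 28.647 m^3/s

28.647 m^3/s


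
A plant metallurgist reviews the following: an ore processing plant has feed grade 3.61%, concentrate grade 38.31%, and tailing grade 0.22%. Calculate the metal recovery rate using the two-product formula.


Using the two-product formula:
R = 100 * c * (f - t) / (f * (c - t))
Numerator = 100 * 38.31 * (3.61 - 0.22)
= 100 * 38.31 * 3.39
= 12987.09
Denominator = 3.61 * (38.31 - 0.22)
= 3.61 * 38.09
= 137.5049
R = 12987.09 / 137.5049
= 94.4482%

94.4482%


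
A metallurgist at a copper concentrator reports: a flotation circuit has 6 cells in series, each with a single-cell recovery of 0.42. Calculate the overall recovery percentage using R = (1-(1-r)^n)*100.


96.1931%

Complement of single-cell recovery:
1 - r = 1 - 0.42 = 0.58
Raise to power n:
(1 - r)^6 = 0.58^6 = 0.03806869254
Overall recovery:
R = (1 - 0.03806869254) * 100
= 96.1931%


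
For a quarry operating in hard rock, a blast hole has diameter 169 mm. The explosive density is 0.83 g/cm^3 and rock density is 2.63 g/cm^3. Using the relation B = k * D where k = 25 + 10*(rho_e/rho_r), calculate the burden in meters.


First, compute k:
rho_e / rho_r = 0.83 / 2.63 = 0.3155893536
k = 25 + 10 * 0.3155893536 = 28.15589354
Then, compute burden:
B = k * D / 1000 = 28.15589354 * 169 / 1000
= 4758.346008 / 1000
= 4.7583 m

4.7583 m


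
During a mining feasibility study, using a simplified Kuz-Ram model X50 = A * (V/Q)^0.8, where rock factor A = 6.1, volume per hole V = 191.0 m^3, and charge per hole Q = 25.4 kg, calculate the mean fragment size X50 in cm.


30.6401 cm

Compute V/Q:
V/Q = 191.0 / 25.4 = 7.519685039
Raise to the power 0.8:
(V/Q)^0.8 = 7.519685039^0.8 = 5.022960009
Multiply by A:
X50 = 6.1 * 5.022960009
= 30.6401 cm


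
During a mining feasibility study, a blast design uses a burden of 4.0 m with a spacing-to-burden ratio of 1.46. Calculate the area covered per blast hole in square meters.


23.36 m^2

First, find the spacing:
Spacing = burden * ratio = 4.0 * 1.46
= 5.84 m
Then, calculate the area:
Area = burden * spacing = 4.0 * 5.84
= 23.36 m^2


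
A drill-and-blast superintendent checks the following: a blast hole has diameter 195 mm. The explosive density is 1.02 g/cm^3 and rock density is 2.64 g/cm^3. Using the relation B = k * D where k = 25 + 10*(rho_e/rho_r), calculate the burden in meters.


First, compute k:
rho_e / rho_r = 1.02 / 2.64 = 0.3863636364
k = 25 + 10 * 0.3863636364 = 28.86363636
Then, compute burden:
B = k * D / 1000 = 28.86363636 * 195 / 1000
= 5628.409091 / 1000
= 5.6284 m

5.6284 m


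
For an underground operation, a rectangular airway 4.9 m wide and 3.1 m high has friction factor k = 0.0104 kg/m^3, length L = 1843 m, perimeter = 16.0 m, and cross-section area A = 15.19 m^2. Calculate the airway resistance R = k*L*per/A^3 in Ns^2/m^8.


0.0875 Ns^2/m^8

Compute the numerator:
k * L * per = 0.0104 * 1843 * 16.0
= 306.6752
Compute the denominator:
A^3 = 15.19^3 = 3504.881359
Resistance:
R = 306.6752 / 3504.881359
= 0.0875 Ns^2/m^8


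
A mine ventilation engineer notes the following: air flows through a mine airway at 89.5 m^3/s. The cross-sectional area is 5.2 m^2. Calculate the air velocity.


Velocity = flow rate / cross-sectional area
= 89.5 / 5.2
= 17.2115 m/s

17.2115 m/s


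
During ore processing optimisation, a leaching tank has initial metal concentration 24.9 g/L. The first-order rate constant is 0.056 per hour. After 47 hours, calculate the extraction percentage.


Compute the exponent:
-k * t = -0.056 * 47 = -2.632
Remaining concentration:
C = 24.9 * exp(-2.632)
= 24.9 * 0.07193444938
= 1.791167789 g/L
Extracted = 24.9 - 1.791167789 = 23.10883221 g/L
Extraction % = 23.10883221 / 24.9 * 100
= 92.8066%

92.8066%


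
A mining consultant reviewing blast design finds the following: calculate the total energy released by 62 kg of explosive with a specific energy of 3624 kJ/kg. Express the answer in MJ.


224.688 MJ

Energy = mass * specific_energy / 1000
= 62 * 3624 / 1000
= 224688 / 1000
= 224.688 MJ


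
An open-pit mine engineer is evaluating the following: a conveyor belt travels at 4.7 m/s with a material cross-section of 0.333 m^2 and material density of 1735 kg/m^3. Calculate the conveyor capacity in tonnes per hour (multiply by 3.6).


Volumetric flow = speed * area
= 4.7 * 0.333 = 1.5651 m^3/s
Mass flow = volumetric * density
= 1.5651 * 1735 = 2715.4485 kg/s
Convert to t/h: multiply by 3.6
Capacity = 2715.4485 * 3.6
= 9775.6146 t/h

9775.6146 t/h


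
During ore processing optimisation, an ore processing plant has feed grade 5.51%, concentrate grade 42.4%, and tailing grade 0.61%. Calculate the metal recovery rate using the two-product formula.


Using the two-product formula:
R = 100 * c * (f - t) / (f * (c - t))
Numerator = 100 * 42.4 * (5.51 - 0.61)
= 100 * 42.4 * 4.9
= 20776.0
Denominator = 5.51 * (42.4 - 0.61)
= 5.51 * 41.79
= 230.2629
R = 20776.0 / 230.2629
= 90.2273%

90.2273%


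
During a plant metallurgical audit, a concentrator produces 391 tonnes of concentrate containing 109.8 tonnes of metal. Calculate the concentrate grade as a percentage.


Grade = (metal in concentrate / concentrate mass) * 100
= (109.8 / 391) * 100
= 0.2808184143 * 100
= 28.0818%

28.0818%


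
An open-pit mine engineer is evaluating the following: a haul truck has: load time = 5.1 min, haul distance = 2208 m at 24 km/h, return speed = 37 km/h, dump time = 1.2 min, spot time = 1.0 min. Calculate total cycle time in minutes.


Convert haul speed to m/min: 24 * 1000/60 = 400 m/min
Haul time = 2208 / 400 = 5.52 min
Convert return speed to m/min: 37 * 1000/60 = 616.6666667 m/min
Return time = 2208 / 616.6666667 = 3.580540541 min
Total cycle time:
= 5.1 + 5.52 + 1.2 + 3.580540541 + 1.0
= 16.4005 min

16.4005 min
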